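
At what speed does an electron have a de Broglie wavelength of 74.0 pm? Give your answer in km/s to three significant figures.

p = h/λ = 6.626 × 10⁻³⁴ / 7.400 × 10⁻¹¹ = 8.954 × 10⁻²⁴ kg·m/s.
v = p/m = 8.954 × 10⁻²⁴ / 9.109 × 10⁻³¹ = 9.83 × 10⁶ m/s = 9830 km/s.

v = 9830 km/s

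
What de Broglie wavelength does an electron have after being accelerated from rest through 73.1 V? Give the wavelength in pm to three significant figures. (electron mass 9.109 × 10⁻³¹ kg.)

KE = eV = 1.602 × 10⁻¹⁹ × 73.10 = 1.171 × 10⁻¹⁷ J.
p = √(2mKE) = √(2 × 9.109 × 10⁻³¹ × 1.171 × 10⁻¹⁷) = 4.619 × 10⁻²⁴ kg·m/s.
λ = h/p = 6.626 × 10⁻³⁴ / 4.619 × 10⁻²⁴ = 1.43 × 10⁻¹⁰ m = 143 pm.

λ = 143 pm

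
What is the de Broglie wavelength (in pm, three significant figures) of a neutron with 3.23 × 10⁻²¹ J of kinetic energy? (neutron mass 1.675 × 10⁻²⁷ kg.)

p = √(2mKE) = √(2 × 1.675 × 10⁻²⁷ × 3.230 × 10⁻²¹) = 3.289 × 10⁻²⁴ kg·m/s.
λ = h/p = 6.626 × 10⁻³⁴ / 3.289 × 10⁻²⁴ = 2.01 × 10⁻¹⁰ m = 201 pm.

λ = 201 pm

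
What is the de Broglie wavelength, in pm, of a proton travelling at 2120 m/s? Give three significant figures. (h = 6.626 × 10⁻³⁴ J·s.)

λ = 187 pm

p = mv = 1.673 × 10⁻²⁷ × 2120 = 3.547 × 10⁻²⁴ kg·m/s.
λ = h/p = 6.626 × 10⁻³⁴ / 3.547 × 10⁻²⁴ = 1.87 × 10⁻¹⁰ m = 187 pm.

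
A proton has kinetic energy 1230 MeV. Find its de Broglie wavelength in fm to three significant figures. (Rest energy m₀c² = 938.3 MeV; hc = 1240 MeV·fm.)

Total energy E = KE + m₀c² = 1230 + 938.3 = 2168.3 MeV.
(pc)² = E² − (m₀c²)² = (2168.3)² − (938.3)² = 3.821 × 10⁶ MeV², so pc = 1955 MeV.
λ = hc/(pc) = 1240 MeV·fm / 1955 MeV = 0.634 fm.

λ = 0.634 fm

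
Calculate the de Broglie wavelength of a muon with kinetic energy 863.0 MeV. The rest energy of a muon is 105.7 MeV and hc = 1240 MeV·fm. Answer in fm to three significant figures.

Total energy E = KE + m₀c² = 863.0 + 105.7 = 968.7 MeV.
(pc)² = E² − (m₀c²)² = (968.7)² − (105.7)² = 9.272 × 10⁵ MeV², so pc = 962.9 MeV.
λ = hc/(pc) = 1240 MeV·fm / 962.9 MeV = 1.29 fm.

λ = 1.29 fm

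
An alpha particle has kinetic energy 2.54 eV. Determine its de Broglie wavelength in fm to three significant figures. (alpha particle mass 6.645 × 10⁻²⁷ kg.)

λ = 9010 fm

KE = 2.54 eV = 4.069 × 10⁻¹⁹ J.
p = √(2mKE) = √(2 × 6.645 × 10⁻²⁷ × 4.069 × 10⁻¹⁹) = 7.354 × 10⁻²³ kg·m/s.
λ = h/p = 6.626 × 10⁻³⁴ / 7.354 × 10⁻²³ = 9.01 × 10⁻¹² m = 9010 fm.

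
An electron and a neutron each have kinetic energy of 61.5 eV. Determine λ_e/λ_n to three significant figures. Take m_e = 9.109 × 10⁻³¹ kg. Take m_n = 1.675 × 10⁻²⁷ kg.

λ_e/λ_n = 42.9

At fixed KE, p = √(2mKE) so λ = h/p ∝ 1/√m.
λ_e/λ_n = √(m_n/m_e) = √(1.675 × 10⁻²⁷/9.109 × 10⁻³¹) = √(1839) = 42.9.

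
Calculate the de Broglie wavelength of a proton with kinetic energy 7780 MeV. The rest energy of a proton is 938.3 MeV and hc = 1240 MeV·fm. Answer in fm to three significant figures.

λ = 0.143 fm

Total energy E = KE + m₀c² = 7780 + 938.3 = 8718.3 MeV.
(pc)² = E² − (m₀c²)² = (8718.3)² − (938.3)² = 7.513 × 10⁷ MeV², so pc = 8668 MeV.
λ = hc/(pc) = 1240 MeV·fm / 8668 MeV = 0.143 fm.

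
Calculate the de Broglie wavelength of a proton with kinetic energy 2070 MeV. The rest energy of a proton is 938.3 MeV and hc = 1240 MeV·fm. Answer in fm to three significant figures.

Total energy E = KE + m₀c² = 2070 + 938.3 = 3008.3 MeV.
(pc)² = E² − (m₀c²)² = (3008.3)² − (938.3)² = 8.169 × 10⁶ MeV², so pc = 2858 MeV.
λ = hc/(pc) = 1240 MeV·fm / 2858 MeV = 0.434 fm.

λ = 0.434 fm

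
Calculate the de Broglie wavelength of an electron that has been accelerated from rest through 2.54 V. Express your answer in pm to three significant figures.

λ = 770 pm

KE = eV = 1.602 × 10⁻¹⁹ × 2.540 = 4.069 × 10⁻¹⁹ J.
p = √(2mKE) = √(2 × 9.109 × 10⁻³¹ × 4.069 × 10⁻¹⁹) = 8.610 × 10⁻²⁵ kg·m/s.
λ = h/p = 6.626 × 10⁻³⁴ / 8.610 × 10⁻²⁵ = 7.70 × 10⁻¹⁰ m = 770 pm.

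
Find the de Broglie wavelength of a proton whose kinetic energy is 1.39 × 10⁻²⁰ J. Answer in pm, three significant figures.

λ = 97.2 pm

p = √(2mKE) = √(2 × 1.673 × 10⁻²⁷ × 1.390 × 10⁻²⁰) = 6.820 × 10⁻²⁴ kg·m/s.
λ = h/p = 6.626 × 10⁻³⁴ / 6.820 × 10⁻²⁴ = 9.72 × 10⁻¹¹ m = 97.2 pm.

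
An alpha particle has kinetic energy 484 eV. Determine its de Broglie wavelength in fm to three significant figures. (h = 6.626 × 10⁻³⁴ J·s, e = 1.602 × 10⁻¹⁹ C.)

λ = 653 fm

KE = 484 eV = 7.754 × 10⁻¹⁷ J.
p = √(2mKE) = √(2 × 6.645 × 10⁻²⁷ × 7.754 × 10⁻¹⁷) = 1.015 × 10⁻²¹ kg·m/s.
λ = h/p = 6.626 × 10⁻³⁴ / 1.015 × 10⁻²¹ = 6.53 × 10⁻¹³ m = 653 fm.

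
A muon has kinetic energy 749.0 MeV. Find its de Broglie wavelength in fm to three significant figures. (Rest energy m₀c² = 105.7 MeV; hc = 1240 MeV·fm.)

λ = 1.46 fm

Total energy E = KE + m₀c² = 749.0 + 105.7 = 854.7 MeV.
(pc)² = E² − (m₀c²)² = (854.7)² − (105.7)² = 7.193 × 10⁵ MeV², so pc = 848.1 MeV.
λ = hc/(pc) = 1240 MeV·fm / 848.1 MeV = 1.46 fm.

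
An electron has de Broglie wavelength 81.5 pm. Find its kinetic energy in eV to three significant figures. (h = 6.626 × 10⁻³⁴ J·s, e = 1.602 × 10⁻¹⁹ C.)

p = h/λ = 6.626 × 10⁻³⁴ / 8.150 × 10⁻¹¹ = 8.130 × 10⁻²⁴ kg·m/s.
KE = p²/(2m) = (8.130 × 10⁻²⁴)² / (2 × 9.109 × 10⁻³¹) = 3.628 × 10⁻¹⁷ J = 226 eV.

KE = 226 eV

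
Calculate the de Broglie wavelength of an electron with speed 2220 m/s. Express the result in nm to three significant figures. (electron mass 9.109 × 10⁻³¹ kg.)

λ = 328 nm

p = mv = 9.109 × 10⁻³¹ × 2220 = 2.022 × 10⁻²⁷ kg·m/s.
λ = h/p = 6.626 × 10⁻³⁴ / 2.022 × 10⁻²⁷ = 3.28 × 10⁻⁷ m = 328 nm.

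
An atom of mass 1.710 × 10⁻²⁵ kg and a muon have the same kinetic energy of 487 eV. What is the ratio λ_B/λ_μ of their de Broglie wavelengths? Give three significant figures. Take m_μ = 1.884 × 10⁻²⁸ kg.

At fixed KE, p = √(2mKE) so λ = h/p ∝ 1/√m.
λ_B/λ_μ = √(m_μ/m_B) = √(1.884 × 10⁻²⁸/1.710 × 10⁻²⁵) = √(1.102 × 10⁻³) = 0.0332.

λ_B/λ_μ = 0.0332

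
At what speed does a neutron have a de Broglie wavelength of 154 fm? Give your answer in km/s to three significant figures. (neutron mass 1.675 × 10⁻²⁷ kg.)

v = 2570 km/s

p = h/λ = 6.626 × 10⁻³⁴ / 1.540 × 10⁻¹³ = 4.303 × 10⁻²¹ kg·m/s.
v = p/m = 4.303 × 10⁻²¹ / 1.675 × 10⁻²⁷ = 2.57 × 10⁶ m/s = 2570 km/s.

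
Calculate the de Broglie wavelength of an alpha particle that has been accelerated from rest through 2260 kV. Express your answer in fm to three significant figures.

λ = 6.75 fm

KE = 2eV = 2 × 1.602 × 10⁻¹⁹ × 2.260 × 10⁶ = 7.241 × 10⁻¹³ J.
p = √(2mKE) = √(2 × 6.645 × 10⁻²⁷ × 7.241 × 10⁻¹³) = 9.810 × 10⁻²⁰ kg·m/s.
λ = h/p = 6.626 × 10⁻³⁴ / 9.810 × 10⁻²⁰ = 6.75 × 10⁻¹⁵ m = 6.75 fm.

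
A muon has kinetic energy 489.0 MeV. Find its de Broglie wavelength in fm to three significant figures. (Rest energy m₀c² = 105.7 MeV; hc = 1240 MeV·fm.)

λ = 2.12 fm

Total energy E = KE + m₀c² = 489.0 + 105.7 = 594.7 MeV.
(pc)² = E² − (m₀c²)² = (594.7)² − (105.7)² = 3.425 × 10⁵ MeV², so pc = 585.2 MeV.
λ = hc/(pc) = 1240 MeV·fm / 585.2 MeV = 2.12 fm.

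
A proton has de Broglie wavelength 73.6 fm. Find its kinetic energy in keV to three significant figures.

p = h/λ = 6.626 × 10⁻³⁴ / 7.360 × 10⁻¹⁴ = 9.003 × 10⁻²¹ kg·m/s.
KE = p²/(2m) = (9.003 × 10⁻²¹)² / (2 × 1.673 × 10⁻²⁷) = 2.422 × 10⁻¹⁴ J = 151 keV.

KE = 151 keV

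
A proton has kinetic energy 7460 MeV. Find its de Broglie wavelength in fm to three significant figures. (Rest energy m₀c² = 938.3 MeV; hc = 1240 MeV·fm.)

Total energy E = KE + m₀c² = 7460 + 938.3 = 8398.3 MeV.
(pc)² = E² − (m₀c²)² = (8398.3)² − (938.3)² = 6.965 × 10⁷ MeV², so pc = 8346 MeV.
λ = hc/(pc) = 1240 MeV·fm / 8346 MeV = 0.149 fm.

λ = 0.149 fm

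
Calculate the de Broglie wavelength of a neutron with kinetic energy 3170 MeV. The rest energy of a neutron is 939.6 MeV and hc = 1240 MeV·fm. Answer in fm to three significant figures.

Total energy E = KE + m₀c² = 3170 + 939.6 = 4109.6 MeV.
(pc)² = E² − (m₀c²)² = (4109.6)² − (939.6)² = 1.601 × 10⁷ MeV², so pc = 4001 MeV.
λ = hc/(pc) = 1240 MeV·fm / 4001 MeV = 0.310 fm.

λ = 0.310 fm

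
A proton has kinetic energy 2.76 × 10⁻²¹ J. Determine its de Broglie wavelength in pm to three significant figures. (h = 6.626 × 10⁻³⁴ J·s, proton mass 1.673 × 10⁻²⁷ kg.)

λ = 218 pm

p = √(2mKE) = √(2 × 1.673 × 10⁻²⁷ × 2.760 × 10⁻²¹) = 3.039 × 10⁻²⁴ kg·m/s.
λ = h/p = 6.626 × 10⁻³⁴ / 3.039 × 10⁻²⁴ = 2.18 × 10⁻¹⁰ m = 218 pm.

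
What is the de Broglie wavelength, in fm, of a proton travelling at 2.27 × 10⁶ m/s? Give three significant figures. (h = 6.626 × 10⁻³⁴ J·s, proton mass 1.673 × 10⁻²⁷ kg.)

p = mv = 1.673 × 10⁻²⁷ × 2.27 × 10⁶ = 3.798 × 10⁻²¹ kg·m/s.
λ = h/p = 6.626 × 10⁻³⁴ / 3.798 × 10⁻²¹ = 1.74 × 10⁻¹³ m = 174 fm.

λ = 174 fm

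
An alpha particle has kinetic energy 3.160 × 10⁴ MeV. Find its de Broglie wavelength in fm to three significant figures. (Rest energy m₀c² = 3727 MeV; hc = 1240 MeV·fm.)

λ = 0.0353 fm

Total energy E = KE + m₀c² = 3.160 × 10⁴ + 3727 = 35327 MeV.
(pc)² = E² − (m₀c²)² = (35327)² − (3727)² = 1.234 × 10⁹ MeV², so pc = 3.513 × 10⁴ MeV.
λ = hc/(pc) = 1240 MeV·fm / 3.513 × 10⁴ MeV = 0.0353 fm.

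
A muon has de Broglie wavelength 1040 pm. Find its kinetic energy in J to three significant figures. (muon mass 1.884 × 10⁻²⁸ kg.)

KE = 1.08 × 10⁻²¹ J

p = h/λ = 6.626 × 10⁻³⁴ / 1.040 × 10⁻⁹ = 6.371 × 10⁻²⁵ kg·m/s.
KE = p²/(2m) = (6.371 × 10⁻²⁵)² / (2 × 1.884 × 10⁻²⁸) = 1.077 × 10⁻²¹ J = 1.08 × 10⁻²¹ J.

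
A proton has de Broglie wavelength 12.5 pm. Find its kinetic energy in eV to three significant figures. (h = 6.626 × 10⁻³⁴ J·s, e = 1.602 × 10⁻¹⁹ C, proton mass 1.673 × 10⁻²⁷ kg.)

p = h/λ = 6.626 × 10⁻³⁴ / 1.250 × 10⁻¹¹ = 5.301 × 10⁻²³ kg·m/s.
KE = p²/(2m) = (5.301 × 10⁻²³)² / (2 × 1.673 × 10⁻²⁷) = 8.398 × 10⁻¹⁹ J = 5.24 eV.

KE = 5.24 eV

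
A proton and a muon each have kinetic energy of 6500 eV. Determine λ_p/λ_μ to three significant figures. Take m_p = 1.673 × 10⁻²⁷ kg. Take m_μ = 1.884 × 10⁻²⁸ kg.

λ_p/λ_μ = 0.336

At fixed KE, p = √(2mKE) so λ = h/p ∝ 1/√m.
λ_p/λ_μ = √(m_μ/m_p) = √(1.884 × 10⁻²⁸/1.673 × 10⁻²⁷) = √(0.1126) = 0.336.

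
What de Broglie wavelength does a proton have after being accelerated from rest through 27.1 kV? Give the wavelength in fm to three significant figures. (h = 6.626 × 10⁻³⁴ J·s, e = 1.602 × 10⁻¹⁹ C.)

λ = 174 fm

KE = eV = 1.602 × 10⁻¹⁹ × 2.710 × 10⁴ = 4.341 × 10⁻¹⁵ J.
p = √(2mKE) = √(2 × 1.673 × 10⁻²⁷ × 4.341 × 10⁻¹⁵) = 3.811 × 10⁻²¹ kg·m/s.
λ = h/p = 6.626 × 10⁻³⁴ / 3.811 × 10⁻²¹ = 1.74 × 10⁻¹³ m = 174 fm.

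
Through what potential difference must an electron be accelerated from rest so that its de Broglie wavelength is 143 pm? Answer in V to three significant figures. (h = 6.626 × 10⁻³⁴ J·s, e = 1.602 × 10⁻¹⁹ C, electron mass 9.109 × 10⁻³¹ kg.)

V = 73.6 V

p = h/λ = 6.626 × 10⁻³⁴ / 1.430 × 10⁻¹⁰ = 4.634 × 10⁻²⁴ kg·m/s.
KE = p²/(2m) = 1.179 × 10⁻¹⁷ J.
V = KE/e = 1.179 × 10⁻¹⁷ / (1.602 × 10⁻¹⁹) = 73.6 V.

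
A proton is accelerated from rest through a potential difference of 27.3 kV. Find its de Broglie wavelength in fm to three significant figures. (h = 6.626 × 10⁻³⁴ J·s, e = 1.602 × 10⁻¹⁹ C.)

KE = eV = 1.602 × 10⁻¹⁹ × 2.730 × 10⁴ = 4.373 × 10⁻¹⁵ J.
p = √(2mKE) = √(2 × 1.673 × 10⁻²⁷ × 4.373 × 10⁻¹⁵) = 3.825 × 10⁻²¹ kg·m/s.
λ = h/p = 6.626 × 10⁻³⁴ / 3.825 × 10⁻²¹ = 1.73 × 10⁻¹³ m = 173 fm.

λ = 173 fm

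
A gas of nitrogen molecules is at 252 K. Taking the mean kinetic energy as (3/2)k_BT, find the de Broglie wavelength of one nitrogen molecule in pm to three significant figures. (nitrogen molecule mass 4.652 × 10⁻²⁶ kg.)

λ = 30.1 pm

KE = (3/2)k_BT = 1.5 × 1.381 × 10⁻²³ × 252 = 5.220 × 10⁻²¹ J.
p = √(2mKE) = √(2 × 4.652 × 10⁻²⁶ × 5.220 × 10⁻²¹) = 2.204 × 10⁻²³ kg·m/s.
λ = h/p = 3.01 × 10⁻¹¹ m = 30.1 pm.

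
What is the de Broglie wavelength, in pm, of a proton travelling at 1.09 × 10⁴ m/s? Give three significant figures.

p = mv = 1.673 × 10⁻²⁷ × 1.09 × 10⁴ = 1.824 × 10⁻²³ kg·m/s.
λ = h/p = 6.626 × 10⁻³⁴ / 1.824 × 10⁻²³ = 3.63 × 10⁻¹¹ m = 36.3 pm.

λ = 36.3 pm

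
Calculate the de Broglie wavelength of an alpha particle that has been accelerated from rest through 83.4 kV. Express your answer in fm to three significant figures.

λ = 35.2 fm

KE = 2eV = 2 × 1.602 × 10⁻¹⁹ × 8.340 × 10⁴ = 2.672 × 10⁻¹⁴ J.
p = √(2mKE) = √(2 × 6.645 × 10⁻²⁷ × 2.672 × 10⁻¹⁴) = 1.884 × 10⁻²⁰ kg·m/s.
λ = h/p = 6.626 × 10⁻³⁴ / 1.884 × 10⁻²⁰ = 3.52 × 10⁻¹⁴ m = 35.2 fm.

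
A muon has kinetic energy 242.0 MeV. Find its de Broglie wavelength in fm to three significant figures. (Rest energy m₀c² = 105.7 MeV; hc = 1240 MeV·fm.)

Total energy E = KE + m₀c² = 242.0 + 105.7 = 347.7 MeV.
(pc)² = E² − (m₀c²)² = (347.7)² − (105.7)² = 1.097 × 10⁵ MeV², so pc = 331.2 MeV.
λ = hc/(pc) = 1240 MeV·fm / 331.2 MeV = 3.74 fm.

λ = 3.74 fm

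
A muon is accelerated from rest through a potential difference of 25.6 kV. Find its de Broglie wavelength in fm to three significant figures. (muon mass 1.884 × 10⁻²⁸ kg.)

KE = eV = 1.602 × 10⁻¹⁹ × 2.560 × 10⁴ = 4.101 × 10⁻¹⁵ J.
p = √(2mKE) = √(2 × 1.884 × 10⁻²⁸ × 4.101 × 10⁻¹⁵) = 1.243 × 10⁻²¹ kg·m/s.
λ = h/p = 6.626 × 10⁻³⁴ / 1.243 × 10⁻²¹ = 5.33 × 10⁻¹³ m = 533 fm.

λ = 533 fm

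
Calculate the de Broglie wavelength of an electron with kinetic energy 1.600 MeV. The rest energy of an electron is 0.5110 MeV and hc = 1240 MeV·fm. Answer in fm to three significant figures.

λ = 605 fm

Total energy E = KE + m₀c² = 1.600 + 0.5110 = 2.1110 MeV.
(pc)² = E² − (m₀c²)² = (2.1110)² − (0.5110)² = 4.195 MeV², so pc = 2.048 MeV.
λ = hc/(pc) = 1240 MeV·fm / 2.048 MeV = 605 fm.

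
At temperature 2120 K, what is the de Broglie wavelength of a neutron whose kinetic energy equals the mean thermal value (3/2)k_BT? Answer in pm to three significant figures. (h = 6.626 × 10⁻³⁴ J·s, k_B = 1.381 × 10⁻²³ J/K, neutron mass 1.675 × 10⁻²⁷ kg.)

KE = (3/2)k_BT = 1.5 × 1.381 × 10⁻²³ × 2120 = 4.392 × 10⁻²⁰ J.
p = √(2mKE) = √(2 × 1.675 × 10⁻²⁷ × 4.392 × 10⁻²⁰) = 1.213 × 10⁻²³ kg·m/s.
λ = h/p = 5.46 × 10⁻¹¹ m = 54.6 pm.

λ = 54.6 pm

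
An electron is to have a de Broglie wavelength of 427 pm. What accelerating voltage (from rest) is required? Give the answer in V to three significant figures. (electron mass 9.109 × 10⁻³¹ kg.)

V = 8.25 V

p = h/λ = 6.626 × 10⁻³⁴ / 4.270 × 10⁻¹⁰ = 1.552 × 10⁻²⁴ kg·m/s.
KE = p²/(2m) = 1.322 × 10⁻¹⁸ J.
V = KE/e = 1.322 × 10⁻¹⁸ / (1.602 × 10⁻¹⁹) = 8.25 V.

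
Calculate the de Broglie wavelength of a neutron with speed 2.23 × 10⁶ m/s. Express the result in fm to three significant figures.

λ = 177 fm

p = mv = 1.675 × 10⁻²⁷ × 2.23 × 10⁶ = 3.735 × 10⁻²¹ kg·m/s.
λ = h/p = 6.626 × 10⁻³⁴ / 3.735 × 10⁻²¹ = 1.77 × 10⁻¹³ m = 177 fm.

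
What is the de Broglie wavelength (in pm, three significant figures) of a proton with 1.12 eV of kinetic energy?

KE = 1.12 eV = 1.794 × 10⁻¹⁹ J.
p = √(2mKE) = √(2 × 1.673 × 10⁻²⁷ × 1.794 × 10⁻¹⁹) = 2.450 × 10⁻²³ kg·m/s.
λ = h/p = 6.626 × 10⁻³⁴ / 2.450 × 10⁻²³ = 2.70 × 10⁻¹¹ m = 27.0 pm.

λ = 27.0 pm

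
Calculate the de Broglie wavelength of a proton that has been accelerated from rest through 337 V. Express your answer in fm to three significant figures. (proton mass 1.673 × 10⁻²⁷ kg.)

KE = eV = 1.602 × 10⁻¹⁹ × 337.0 = 5.399 × 10⁻¹⁷ J.
p = √(2mKE) = √(2 × 1.673 × 10⁻²⁷ × 5.399 × 10⁻¹⁷) = 4.250 × 10⁻²² kg·m/s.
λ = h/p = 6.626 × 10⁻³⁴ / 4.250 × 10⁻²² = 1.56 × 10⁻¹² m = 1560 fm.

λ = 1560 fm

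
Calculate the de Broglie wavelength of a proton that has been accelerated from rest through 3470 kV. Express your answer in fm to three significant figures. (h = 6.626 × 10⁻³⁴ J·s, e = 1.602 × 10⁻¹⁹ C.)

KE = eV = 1.602 × 10⁻¹⁹ × 3.470 × 10⁶ = 5.559 × 10⁻¹³ J.
p = √(2mKE) = √(2 × 1.673 × 10⁻²⁷ × 5.559 × 10⁻¹³) = 4.313 × 10⁻²⁰ kg·m/s.
λ = h/p = 6.626 × 10⁻³⁴ / 4.313 × 10⁻²⁰ = 1.54 × 10⁻¹⁴ m = 15.4 fm.

λ = 15.4 fm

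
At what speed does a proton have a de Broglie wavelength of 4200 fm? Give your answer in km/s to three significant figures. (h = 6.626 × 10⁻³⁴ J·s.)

p = h/λ = 6.626 × 10⁻³⁴ / 4.200 × 10⁻¹² = 1.578 × 10⁻²² kg·m/s.
v = p/m = 1.578 × 10⁻²² / 1.673 × 10⁻²⁷ = 9.43 × 10⁴ m/s = 94.3 km/s.

v = 94.3 km/s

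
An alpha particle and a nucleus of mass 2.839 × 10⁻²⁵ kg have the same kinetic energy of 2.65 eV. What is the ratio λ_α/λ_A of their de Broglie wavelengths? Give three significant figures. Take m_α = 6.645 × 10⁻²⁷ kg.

At fixed KE, p = √(2mKE) so λ = h/p ∝ 1/√m.
λ_α/λ_A = √(m_A/m_α) = √(2.839 × 10⁻²⁵/6.645 × 10⁻²⁷) = √(42.72) = 6.54.

λ_α/λ_A = 6.54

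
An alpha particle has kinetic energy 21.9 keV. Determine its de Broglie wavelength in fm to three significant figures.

KE = 21.9 keV = 3.508 × 10⁻¹⁵ J.
p = √(2mKE) = √(2 × 6.645 × 10⁻²⁷ × 3.508 × 10⁻¹⁵) = 6.828 × 10⁻²¹ kg·m/s.
λ = h/p = 6.626 × 10⁻³⁴ / 6.828 × 10⁻²¹ = 9.70 × 10⁻¹⁴ m = 97.0 fm.

λ = 97.0 fm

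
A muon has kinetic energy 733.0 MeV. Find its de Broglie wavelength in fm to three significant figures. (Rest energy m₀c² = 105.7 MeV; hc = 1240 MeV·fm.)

λ = 1.49 fm

Total energy E = KE + m₀c² = 733.0 + 105.7 = 838.7 MeV.
(pc)² = E² − (m₀c²)² = (838.7)² − (105.7)² = 6.922 × 10⁵ MeV², so pc = 832.0 MeV.
λ = hc/(pc) = 1240 MeV·fm / 832.0 MeV = 1.49 fm.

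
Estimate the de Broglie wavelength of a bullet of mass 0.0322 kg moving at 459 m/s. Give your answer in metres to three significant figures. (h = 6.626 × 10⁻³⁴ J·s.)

p = mv = 0.0322 × 459 = 1.478 × 10¹ kg·m/s.
λ = h/p = 6.626 × 10⁻³⁴ / 1.478 × 10¹ = 4.48 × 10⁻³⁵ m.

λ = 4.48 × 10⁻³⁵ m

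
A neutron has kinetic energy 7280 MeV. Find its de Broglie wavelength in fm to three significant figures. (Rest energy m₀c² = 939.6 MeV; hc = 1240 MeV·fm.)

Total energy E = KE + m₀c² = 7280 + 939.6 = 8219.6 MeV.
(pc)² = E² − (m₀c²)² = (8219.6)² − (939.6)² = 6.668 × 10⁷ MeV², so pc = 8166 MeV.
λ = hc/(pc) = 1240 MeV·fm / 8166 MeV = 0.152 fm.

λ = 0.152 fm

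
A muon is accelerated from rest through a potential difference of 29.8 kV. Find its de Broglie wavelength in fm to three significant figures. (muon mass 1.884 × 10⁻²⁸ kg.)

KE = eV = 1.602 × 10⁻¹⁹ × 2.980 × 10⁴ = 4.774 × 10⁻¹⁵ J.
p = √(2mKE) = √(2 × 1.884 × 10⁻²⁸ × 4.774 × 10⁻¹⁵) = 1.341 × 10⁻²¹ kg·m/s.
λ = h/p = 6.626 × 10⁻³⁴ / 1.341 × 10⁻²¹ = 4.94 × 10⁻¹³ m = 494 fm.

λ = 494 fm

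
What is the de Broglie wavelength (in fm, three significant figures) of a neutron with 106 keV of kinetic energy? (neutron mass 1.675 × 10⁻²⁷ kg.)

KE = 106 keV = 1.698 × 10⁻¹⁴ J.
p = √(2mKE) = √(2 × 1.675 × 10⁻²⁷ × 1.698 × 10⁻¹⁴) = 7.542 × 10⁻²¹ kg·m/s.
λ = h/p = 6.626 × 10⁻³⁴ / 7.542 × 10⁻²¹ = 8.79 × 10⁻¹⁴ m = 87.9 fm.

λ = 87.9 fm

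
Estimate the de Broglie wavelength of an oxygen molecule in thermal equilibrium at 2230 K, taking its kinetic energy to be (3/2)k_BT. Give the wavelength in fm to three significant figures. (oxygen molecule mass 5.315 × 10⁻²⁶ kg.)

λ = 9460 fm

KE = (3/2)k_BT = 1.5 × 1.381 × 10⁻²³ × 2230 = 4.619 × 10⁻²⁰ J.
p = √(2mKE) = √(2 × 5.315 × 10⁻²⁶ × 4.619 × 10⁻²⁰) = 7.007 × 10⁻²³ kg·m/s.
λ = h/p = 9.46 × 10⁻¹² m = 9460 fm.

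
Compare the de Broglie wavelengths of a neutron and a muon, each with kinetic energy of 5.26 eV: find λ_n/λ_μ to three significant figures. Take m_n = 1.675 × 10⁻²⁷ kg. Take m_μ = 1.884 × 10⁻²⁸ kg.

λ_n/λ_μ = 0.335

At fixed KE, p = √(2mKE) so λ = h/p ∝ 1/√m.
λ_n/λ_μ = √(m_μ/m_n) = √(1.884 × 10⁻²⁸/1.675 × 10⁻²⁷) = √(0.1125) = 0.335.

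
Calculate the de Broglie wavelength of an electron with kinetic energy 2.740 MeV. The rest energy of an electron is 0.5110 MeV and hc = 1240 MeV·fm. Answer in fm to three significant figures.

λ = 386 fm

Total energy E = KE + m₀c² = 2.740 + 0.5110 = 3.2510 MeV.
(pc)² = E² − (m₀c²)² = (3.2510)² − (0.5110)² = 10.31 MeV², so pc = 3.211 MeV.
λ = hc/(pc) = 1240 MeV·fm / 3.211 MeV = 386 fm.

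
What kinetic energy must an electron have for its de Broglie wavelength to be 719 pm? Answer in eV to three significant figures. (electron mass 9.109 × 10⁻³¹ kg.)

p = h/λ = 6.626 × 10⁻³⁴ / 7.190 × 10⁻¹⁰ = 9.216 × 10⁻²⁵ kg·m/s.
KE = p²/(2m) = (9.216 × 10⁻²⁵)² / (2 × 9.109 × 10⁻³¹) = 4.662 × 10⁻¹⁹ J = 2.91 eV.

KE = 2.91 eV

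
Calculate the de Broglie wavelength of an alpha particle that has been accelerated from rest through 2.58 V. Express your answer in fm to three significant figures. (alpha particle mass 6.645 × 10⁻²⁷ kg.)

KE = 2eV = 2 × 1.602 × 10⁻¹⁹ × 2.580 = 8.266 × 10⁻¹⁹ J.
p = √(2mKE) = √(2 × 6.645 × 10⁻²⁷ × 8.266 × 10⁻¹⁹) = 1.048 × 10⁻²² kg·m/s.
λ = h/p = 6.626 × 10⁻³⁴ / 1.048 × 10⁻²² = 6.32 × 10⁻¹² m = 6320 fm.

λ = 6320 fm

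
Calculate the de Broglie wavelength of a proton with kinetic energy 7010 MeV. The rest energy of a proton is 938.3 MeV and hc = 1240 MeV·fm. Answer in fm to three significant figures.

Total energy E = KE + m₀c² = 7010 + 938.3 = 7948.3 MeV.
(pc)² = E² − (m₀c²)² = (7948.3)² − (938.3)² = 6.230 × 10⁷ MeV², so pc = 7893 MeV.
λ = hc/(pc) = 1240 MeV·fm / 7893 MeV = 0.157 fm.

λ = 0.157 fm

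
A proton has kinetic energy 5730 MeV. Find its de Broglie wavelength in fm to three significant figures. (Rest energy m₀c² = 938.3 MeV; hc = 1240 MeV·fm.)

λ = 0.188 fm

Total energy E = KE + m₀c² = 5730 + 938.3 = 6668.3 MeV.
(pc)² = E² − (m₀c²)² = (6668.3)² − (938.3)² = 4.359 × 10⁷ MeV², so pc = 6602 MeV.
λ = hc/(pc) = 1240 MeV·fm / 6602 MeV = 0.188 fm.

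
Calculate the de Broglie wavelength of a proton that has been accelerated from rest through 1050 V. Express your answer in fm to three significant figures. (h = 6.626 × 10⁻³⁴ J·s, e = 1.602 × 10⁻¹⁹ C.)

KE = eV = 1.602 × 10⁻¹⁹ × 1050 = 1.682 × 10⁻¹⁶ J.
p = √(2mKE) = √(2 × 1.673 × 10⁻²⁷ × 1.682 × 10⁻¹⁶) = 7.502 × 10⁻²² kg·m/s.
λ = h/p = 6.626 × 10⁻³⁴ / 7.502 × 10⁻²² = 8.83 × 10⁻¹³ m = 883 fm.

λ = 883 fm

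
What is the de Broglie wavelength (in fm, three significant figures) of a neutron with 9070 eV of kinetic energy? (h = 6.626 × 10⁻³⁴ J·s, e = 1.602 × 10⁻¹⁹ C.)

KE = 9070 eV = 1.453 × 10⁻¹⁵ J.
p = √(2mKE) = √(2 × 1.675 × 10⁻²⁷ × 1.453 × 10⁻¹⁵) = 2.206 × 10⁻²¹ kg·m/s.
λ = h/p = 6.626 × 10⁻³⁴ / 2.206 × 10⁻²¹ = 3.00 × 10⁻¹³ m = 300 fm.

λ = 300 fm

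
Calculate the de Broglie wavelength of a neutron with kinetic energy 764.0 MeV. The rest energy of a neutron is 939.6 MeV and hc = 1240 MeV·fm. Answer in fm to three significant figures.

λ = 0.873 fm

Total energy E = KE + m₀c² = 764.0 + 939.6 = 1703.6 MeV.
(pc)² = E² − (m₀c²)² = (1703.6)² − (939.6)² = 2.019 × 10⁶ MeV², so pc = 1421 MeV.
λ = hc/(pc) = 1240 MeV·fm / 1421 MeV = 0.873 fm.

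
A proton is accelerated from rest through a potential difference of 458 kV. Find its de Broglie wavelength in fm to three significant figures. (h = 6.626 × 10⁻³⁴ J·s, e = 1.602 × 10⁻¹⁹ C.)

λ = 42.3 fm

KE = eV = 1.602 × 10⁻¹⁹ × 4.580 × 10⁵ = 7.337 × 10⁻¹⁴ J.
p = √(2mKE) = √(2 × 1.673 × 10⁻²⁷ × 7.337 × 10⁻¹⁴) = 1.567 × 10⁻²⁰ kg·m/s.
λ = h/p = 6.626 × 10⁻³⁴ / 1.567 × 10⁻²⁰ = 4.23 × 10⁻¹⁴ m = 42.3 fm.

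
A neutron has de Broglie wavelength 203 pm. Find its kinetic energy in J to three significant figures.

p = h/λ = 6.626 × 10⁻³⁴ / 2.030 × 10⁻¹⁰ = 3.264 × 10⁻²⁴ kg·m/s.
KE = p²/(2m) = (3.264 × 10⁻²⁴)² / (2 × 1.675 × 10⁻²⁷) = 3.180 × 10⁻²¹ J = 3.18 × 10⁻²¹ J.

KE = 3.18 × 10⁻²¹ J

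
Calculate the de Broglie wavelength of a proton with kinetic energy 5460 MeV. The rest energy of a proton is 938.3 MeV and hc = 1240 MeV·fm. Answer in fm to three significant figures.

λ = 0.196 fm

Total energy E = KE + m₀c² = 5460 + 938.3 = 6398.3 MeV.
(pc)² = E² − (m₀c²)² = (6398.3)² − (938.3)² = 4.006 × 10⁷ MeV², so pc = 6329 MeV.
λ = hc/(pc) = 1240 MeV·fm / 6329 MeV = 0.196 fm.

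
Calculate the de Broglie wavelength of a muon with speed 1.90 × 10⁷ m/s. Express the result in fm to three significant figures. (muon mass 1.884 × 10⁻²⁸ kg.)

λ = 185 fm

p = mv = 1.884 × 10⁻²⁸ × 1.90 × 10⁷ = 3.580 × 10⁻²¹ kg·m/s.
λ = h/p = 6.626 × 10⁻³⁴ / 3.580 × 10⁻²¹ = 1.85 × 10⁻¹³ m = 185 fm.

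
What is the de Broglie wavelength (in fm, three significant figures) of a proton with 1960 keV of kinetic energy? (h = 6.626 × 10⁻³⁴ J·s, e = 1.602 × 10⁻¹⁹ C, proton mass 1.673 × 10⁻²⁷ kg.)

λ = 20.4 fm

KE = 1960 keV = 3.140 × 10⁻¹³ J.
p = √(2mKE) = √(2 × 1.673 × 10⁻²⁷ × 3.140 × 10⁻¹³) = 3.241 × 10⁻²⁰ kg·m/s.
λ = h/p = 6.626 × 10⁻³⁴ / 3.241 × 10⁻²⁰ = 2.04 × 10⁻¹⁴ m = 20.4 fm.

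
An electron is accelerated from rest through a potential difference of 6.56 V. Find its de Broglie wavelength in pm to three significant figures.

KE = eV = 1.602 × 10⁻¹⁹ × 6.560 = 1.051 × 10⁻¹⁸ J.
p = √(2mKE) = √(2 × 9.109 × 10⁻³¹ × 1.051 × 10⁻¹⁸) = 1.384 × 10⁻²⁴ kg·m/s.
λ = h/p = 6.626 × 10⁻³⁴ / 1.384 × 10⁻²⁴ = 4.79 × 10⁻¹⁰ m = 479 pm.

λ = 479 pm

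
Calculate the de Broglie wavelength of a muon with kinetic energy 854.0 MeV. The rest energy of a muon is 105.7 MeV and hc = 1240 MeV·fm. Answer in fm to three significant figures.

λ = 1.30 fm

Total energy E = KE + m₀c² = 854.0 + 105.7 = 959.7 MeV.
(pc)² = E² − (m₀c²)² = (959.7)² − (105.7)² = 9.099 × 10⁵ MeV², so pc = 953.9 MeV.
λ = hc/(pc) = 1240 MeV·fm / 953.9 MeV = 1.30 fm.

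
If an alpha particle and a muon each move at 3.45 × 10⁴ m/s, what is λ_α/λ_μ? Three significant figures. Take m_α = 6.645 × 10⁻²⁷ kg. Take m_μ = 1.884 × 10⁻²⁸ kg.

At fixed v, p = mv so λ = h/(mv) ∝ 1/m.
λ_α/λ_μ = m_μ/m_α = 1.884 × 10⁻²⁸/6.645 × 10⁻²⁷ = 0.0284.

λ_α/λ_μ = 0.0284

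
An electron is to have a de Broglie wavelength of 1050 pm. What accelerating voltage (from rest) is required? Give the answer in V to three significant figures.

p = h/λ = 6.626 × 10⁻³⁴ / 1.050 × 10⁻⁹ = 6.310 × 10⁻²⁵ kg·m/s.
KE = p²/(2m) = 2.186 × 10⁻¹⁹ J.
V = KE/e = 2.186 × 10⁻¹⁹ / (1.602 × 10⁻¹⁹) = 1.36 V.

V = 1.36 V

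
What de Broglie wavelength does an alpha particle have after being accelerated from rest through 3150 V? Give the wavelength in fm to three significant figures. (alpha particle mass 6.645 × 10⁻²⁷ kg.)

λ = 181 fm

KE = 2eV = 2 × 1.602 × 10⁻¹⁹ × 3150 = 1.009 × 10⁻¹⁵ J.
p = √(2mKE) = √(2 × 6.645 × 10⁻²⁷ × 1.009 × 10⁻¹⁵) = 3.662 × 10⁻²¹ kg·m/s.
λ = h/p = 6.626 × 10⁻³⁴ / 3.662 × 10⁻²¹ = 1.81 × 10⁻¹³ m = 181 fm.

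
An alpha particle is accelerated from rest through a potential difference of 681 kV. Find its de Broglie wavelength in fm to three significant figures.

λ = 12.3 fm

KE = 2eV = 2 × 1.602 × 10⁻¹⁹ × 6.810 × 10⁵ = 2.182 × 10⁻¹³ J.
p = √(2mKE) = √(2 × 6.645 × 10⁻²⁷ × 2.182 × 10⁻¹³) = 5.385 × 10⁻²⁰ kg·m/s.
λ = h/p = 6.626 × 10⁻³⁴ / 5.385 × 10⁻²⁰ = 1.23 × 10⁻¹⁴ m = 12.3 fm.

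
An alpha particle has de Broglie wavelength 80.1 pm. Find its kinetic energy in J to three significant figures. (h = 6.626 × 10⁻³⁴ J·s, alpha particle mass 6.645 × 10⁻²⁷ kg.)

KE = 5.15 × 10⁻²¹ J

p = h/λ = 6.626 × 10⁻³⁴ / 8.010 × 10⁻¹¹ = 8.272 × 10⁻²⁴ kg·m/s.
KE = p²/(2m) = (8.272 × 10⁻²⁴)² / (2 × 6.645 × 10⁻²⁷) = 5.149 × 10⁻²¹ J = 5.15 × 10⁻²¹ J.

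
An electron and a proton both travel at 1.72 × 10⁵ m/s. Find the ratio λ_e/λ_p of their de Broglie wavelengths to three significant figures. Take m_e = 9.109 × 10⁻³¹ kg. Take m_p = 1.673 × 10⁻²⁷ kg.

λ_e/λ_p = 1840

At fixed v, p = mv so λ = h/(mv) ∝ 1/m.
λ_e/λ_p = m_p/m_e = 1.673 × 10⁻²⁷/9.109 × 10⁻³¹ = 1840.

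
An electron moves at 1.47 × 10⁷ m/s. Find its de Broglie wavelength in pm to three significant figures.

p = mv = 9.109 × 10⁻³¹ × 1.47 × 10⁷ = 1.339 × 10⁻²³ kg·m/s.
λ = h/p = 6.626 × 10⁻³⁴ / 1.339 × 10⁻²³ = 4.95 × 10⁻¹¹ m = 49.5 pm.

λ = 49.5 pm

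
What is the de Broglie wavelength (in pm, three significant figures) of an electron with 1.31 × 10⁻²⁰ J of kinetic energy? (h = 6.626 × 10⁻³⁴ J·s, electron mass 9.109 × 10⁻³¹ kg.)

λ = 4290 pm

p = √(2mKE) = √(2 × 9.109 × 10⁻³¹ × 1.310 × 10⁻²⁰) = 1.545 × 10⁻²⁵ kg·m/s.
λ = h/p = 6.626 × 10⁻³⁴ / 1.545 × 10⁻²⁵ = 4.29 × 10⁻⁹ m = 4290 pm.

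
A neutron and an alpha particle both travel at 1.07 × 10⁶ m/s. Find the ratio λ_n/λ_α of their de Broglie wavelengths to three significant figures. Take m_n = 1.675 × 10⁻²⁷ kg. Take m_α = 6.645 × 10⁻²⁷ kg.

At fixed v, p = mv so λ = h/(mv) ∝ 1/m.
λ_n/λ_α = m_α/m_n = 6.645 × 10⁻²⁷/1.675 × 10⁻²⁷ = 3.97.

λ_n/λ_α = 3.97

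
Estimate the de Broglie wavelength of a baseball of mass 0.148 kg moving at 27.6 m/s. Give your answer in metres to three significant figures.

p = mv = 0.148 × 27.6 = 4.085 kg·m/s.
λ = h/p = 6.626 × 10⁻³⁴ / 4.085 = 1.62 × 10⁻³⁴ m.

λ = 1.62 × 10⁻³⁴ m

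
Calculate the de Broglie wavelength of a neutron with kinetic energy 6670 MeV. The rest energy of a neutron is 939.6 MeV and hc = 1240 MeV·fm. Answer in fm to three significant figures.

λ = 0.164 fm

Total energy E = KE + m₀c² = 6670 + 939.6 = 7609.6 MeV.
(pc)² = E² − (m₀c²)² = (7609.6)² − (939.6)² = 5.702 × 10⁷ MeV², so pc = 7551 MeV.
λ = hc/(pc) = 1240 MeV·fm / 7551 MeV = 0.164 fm.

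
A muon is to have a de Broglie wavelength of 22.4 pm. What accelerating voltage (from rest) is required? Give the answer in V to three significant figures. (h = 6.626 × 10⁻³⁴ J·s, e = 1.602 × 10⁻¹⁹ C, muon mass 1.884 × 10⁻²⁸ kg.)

p = h/λ = 6.626 × 10⁻³⁴ / 2.240 × 10⁻¹¹ = 2.958 × 10⁻²³ kg·m/s.
KE = p²/(2m) = 2.322 × 10⁻¹⁸ J.
V = KE/e = 2.322 × 10⁻¹⁸ / (1.602 × 10⁻¹⁹) = 14.5 V.

V = 14.5 V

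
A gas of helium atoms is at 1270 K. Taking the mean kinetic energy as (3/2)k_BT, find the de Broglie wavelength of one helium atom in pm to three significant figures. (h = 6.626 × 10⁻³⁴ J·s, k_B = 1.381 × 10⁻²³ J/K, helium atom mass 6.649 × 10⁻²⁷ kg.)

λ = 35.4 pm

KE = (3/2)k_BT = 1.5 × 1.381 × 10⁻²³ × 1270 = 2.631 × 10⁻²⁰ J.
p = √(2mKE) = √(2 × 6.649 × 10⁻²⁷ × 2.631 × 10⁻²⁰) = 1.870 × 10⁻²³ kg·m/s.
λ = h/p = 3.54 × 10⁻¹¹ m = 35.4 pm.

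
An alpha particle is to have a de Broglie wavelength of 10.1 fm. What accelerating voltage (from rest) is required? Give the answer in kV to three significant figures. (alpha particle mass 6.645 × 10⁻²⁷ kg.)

V = 1010 kV

p = h/λ = 6.626 × 10⁻³⁴ / 1.010 × 10⁻¹⁴ = 6.560 × 10⁻²⁰ kg·m/s.
KE = p²/(2m) = 3.238 × 10⁻¹³ J.
V = KE/2e = 3.238 × 10⁻¹³ / (2 × 1.602 × 10⁻¹⁹) = 1010 kV.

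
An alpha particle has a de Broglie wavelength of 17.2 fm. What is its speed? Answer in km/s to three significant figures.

v = 5800 km/s

p = h/λ = 6.626 × 10⁻³⁴ / 1.720 × 10⁻¹⁴ = 3.852 × 10⁻²⁰ kg·m/s.
v = p/m = 3.852 × 10⁻²⁰ / 6.645 × 10⁻²⁷ = 5.80 × 10⁶ m/s = 5800 km/s.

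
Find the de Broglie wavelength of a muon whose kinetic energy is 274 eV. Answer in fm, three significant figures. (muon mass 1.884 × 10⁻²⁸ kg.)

KE = 274 eV = 4.389 × 10⁻¹⁷ J.
p = √(2mKE) = √(2 × 1.884 × 10⁻²⁸ × 4.389 × 10⁻¹⁷) = 1.286 × 10⁻²² kg·m/s.
λ = h/p = 6.626 × 10⁻³⁴ / 1.286 × 10⁻²² = 5.15 × 10⁻¹² m = 5150 fm.

λ = 5150 fm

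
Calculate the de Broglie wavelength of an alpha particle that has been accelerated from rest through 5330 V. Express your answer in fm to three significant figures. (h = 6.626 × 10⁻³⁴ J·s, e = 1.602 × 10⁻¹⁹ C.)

KE = 2eV = 2 × 1.602 × 10⁻¹⁹ × 5330 = 1.708 × 10⁻¹⁵ J.
p = √(2mKE) = √(2 × 6.645 × 10⁻²⁷ × 1.708 × 10⁻¹⁵) = 4.764 × 10⁻²¹ kg·m/s.
λ = h/p = 6.626 × 10⁻³⁴ / 4.764 × 10⁻²¹ = 1.39 × 10⁻¹³ m = 139 fm.

λ = 139 fm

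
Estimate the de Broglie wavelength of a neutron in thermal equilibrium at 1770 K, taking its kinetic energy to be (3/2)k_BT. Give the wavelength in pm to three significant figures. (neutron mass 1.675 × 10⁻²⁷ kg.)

KE = (3/2)k_BT = 1.5 × 1.381 × 10⁻²³ × 1770 = 3.667 × 10⁻²⁰ J.
p = √(2mKE) = √(2 × 1.675 × 10⁻²⁷ × 3.667 × 10⁻²⁰) = 1.108 × 10⁻²³ kg·m/s.
λ = h/p = 5.98 × 10⁻¹¹ m = 59.8 pm.

λ = 59.8 pm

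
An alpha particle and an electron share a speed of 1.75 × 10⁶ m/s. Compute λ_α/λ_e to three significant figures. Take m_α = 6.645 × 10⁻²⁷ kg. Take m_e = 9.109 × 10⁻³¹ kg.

At fixed v, p = mv so λ = h/(mv) ∝ 1/m.
λ_α/λ_e = m_e/m_α = 9.109 × 10⁻³¹/6.645 × 10⁻²⁷ = 1.37 × 10⁻⁴.

λ_α/λ_e = 1.37 × 10⁻⁴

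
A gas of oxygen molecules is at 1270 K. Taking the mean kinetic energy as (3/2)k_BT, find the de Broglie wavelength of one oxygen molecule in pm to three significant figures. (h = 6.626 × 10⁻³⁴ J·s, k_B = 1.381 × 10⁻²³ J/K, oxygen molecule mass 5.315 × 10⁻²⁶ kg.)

λ = 12.5 pm

KE = (3/2)k_BT = 1.5 × 1.381 × 10⁻²³ × 1270 = 2.631 × 10⁻²⁰ J.
p = √(2mKE) = √(2 × 5.315 × 10⁻²⁶ × 2.631 × 10⁻²⁰) = 5.288 × 10⁻²³ kg·m/s.
λ = h/p = 1.25 × 10⁻¹¹ m = 12.5 pm.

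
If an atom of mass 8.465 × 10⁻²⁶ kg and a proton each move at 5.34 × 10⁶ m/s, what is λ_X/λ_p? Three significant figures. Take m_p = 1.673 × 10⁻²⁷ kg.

λ_X/λ_p = 0.0198

At fixed v, p = mv so λ = h/(mv) ∝ 1/m.
λ_X/λ_p = m_p/m_X = 1.673 × 10⁻²⁷/8.465 × 10⁻²⁶ = 0.0198.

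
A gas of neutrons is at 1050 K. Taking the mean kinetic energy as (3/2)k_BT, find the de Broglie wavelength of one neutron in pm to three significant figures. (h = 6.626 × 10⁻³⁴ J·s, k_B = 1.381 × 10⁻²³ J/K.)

λ = 77.6 pm

KE = (3/2)k_BT = 1.5 × 1.381 × 10⁻²³ × 1050 = 2.175 × 10⁻²⁰ J.
p = √(2mKE) = √(2 × 1.675 × 10⁻²⁷ × 2.175 × 10⁻²⁰) = 8.536 × 10⁻²⁴ kg·m/s.
λ = h/p = 7.76 × 10⁻¹¹ m = 77.6 pm.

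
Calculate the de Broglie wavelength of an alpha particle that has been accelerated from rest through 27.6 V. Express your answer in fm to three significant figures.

KE = 2eV = 2 × 1.602 × 10⁻¹⁹ × 27.60 = 8.843 × 10⁻¹⁸ J.
p = √(2mKE) = √(2 × 6.645 × 10⁻²⁷ × 8.843 × 10⁻¹⁸) = 3.428 × 10⁻²² kg·m/s.
λ = h/p = 6.626 × 10⁻³⁴ / 3.428 × 10⁻²² = 1.93 × 10⁻¹² m = 1930 fm.

λ = 1930 fm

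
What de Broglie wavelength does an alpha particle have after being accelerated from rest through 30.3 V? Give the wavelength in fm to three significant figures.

λ = 1840 fm

KE = 2eV = 2 × 1.602 × 10⁻¹⁹ × 30.30 = 9.708 × 10⁻¹⁸ J.
p = √(2mKE) = √(2 × 6.645 × 10⁻²⁷ × 9.708 × 10⁻¹⁸) = 3.592 × 10⁻²² kg·m/s.
λ = h/p = 6.626 × 10⁻³⁴ / 3.592 × 10⁻²² = 1.84 × 10⁻¹² m = 1840 fm.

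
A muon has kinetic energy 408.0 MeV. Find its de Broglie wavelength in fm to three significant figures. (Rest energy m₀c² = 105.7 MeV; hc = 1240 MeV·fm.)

λ = 2.47 fm

Total energy E = KE + m₀c² = 408.0 + 105.7 = 513.7 MeV.
(pc)² = E² − (m₀c²)² = (513.7)² − (105.7)² = 2.527 × 10⁵ MeV², so pc = 502.7 MeV.
λ = hc/(pc) = 1240 MeV·fm / 502.7 MeV = 2.47 fm.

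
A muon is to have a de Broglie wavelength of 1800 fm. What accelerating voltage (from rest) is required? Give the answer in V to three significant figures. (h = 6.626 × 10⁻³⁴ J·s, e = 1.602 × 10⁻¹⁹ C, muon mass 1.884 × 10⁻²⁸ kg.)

p = h/λ = 6.626 × 10⁻³⁴ / 1.800 × 10⁻¹² = 3.681 × 10⁻²² kg·m/s.
KE = p²/(2m) = 3.596 × 10⁻¹⁶ J.
V = KE/e = 3.596 × 10⁻¹⁶ / (1.602 × 10⁻¹⁹) = 2240 V.

V = 2240 V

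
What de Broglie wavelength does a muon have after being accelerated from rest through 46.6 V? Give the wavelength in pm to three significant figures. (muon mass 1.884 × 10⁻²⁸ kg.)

λ = 12.5 pm

KE = eV = 1.602 × 10⁻¹⁹ × 46.60 = 7.465 × 10⁻¹⁸ J.
p = √(2mKE) = √(2 × 1.884 × 10⁻²⁸ × 7.465 × 10⁻¹⁸) = 5.304 × 10⁻²³ kg·m/s.
λ = h/p = 6.626 × 10⁻³⁴ / 5.304 × 10⁻²³ = 1.25 × 10⁻¹¹ m = 12.5 pm.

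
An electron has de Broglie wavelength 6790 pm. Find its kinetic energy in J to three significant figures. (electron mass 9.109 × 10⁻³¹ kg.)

KE = 5.23 × 10⁻²¹ J

p = h/λ = 6.626 × 10⁻³⁴ / 6.790 × 10⁻⁹ = 9.758 × 10⁻²⁶ kg·m/s.
KE = p²/(2m) = (9.758 × 10⁻²⁶)² / (2 × 9.109 × 10⁻³¹) = 5.227 × 10⁻²¹ J = 5.23 × 10⁻²¹ J.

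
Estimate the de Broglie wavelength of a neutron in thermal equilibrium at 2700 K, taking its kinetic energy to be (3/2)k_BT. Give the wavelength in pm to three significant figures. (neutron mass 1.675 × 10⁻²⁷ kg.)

λ = 48.4 pm

KE = (3/2)k_BT = 1.5 × 1.381 × 10⁻²³ × 2700 = 5.593 × 10⁻²⁰ J.
p = √(2mKE) = √(2 × 1.675 × 10⁻²⁷ × 5.593 × 10⁻²⁰) = 1.369 × 10⁻²³ kg·m/s.
λ = h/p = 4.84 × 10⁻¹¹ m = 48.4 pm.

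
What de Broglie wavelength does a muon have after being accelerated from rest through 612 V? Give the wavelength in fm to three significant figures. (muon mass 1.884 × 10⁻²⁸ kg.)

λ = 3450 fm

KE = eV = 1.602 × 10⁻¹⁹ × 612.0 = 9.804 × 10⁻¹⁷ J.
p = √(2mKE) = √(2 × 1.884 × 10⁻²⁸ × 9.804 × 10⁻¹⁷) = 1.922 × 10⁻²² kg·m/s.
λ = h/p = 6.626 × 10⁻³⁴ / 1.922 × 10⁻²² = 3.45 × 10⁻¹² m = 3450 fm.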